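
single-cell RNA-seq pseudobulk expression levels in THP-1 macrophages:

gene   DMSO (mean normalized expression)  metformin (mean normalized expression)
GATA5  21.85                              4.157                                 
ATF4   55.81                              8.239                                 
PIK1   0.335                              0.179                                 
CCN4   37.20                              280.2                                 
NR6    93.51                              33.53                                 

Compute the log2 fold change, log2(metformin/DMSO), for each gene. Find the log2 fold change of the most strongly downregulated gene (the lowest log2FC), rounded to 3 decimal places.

log2(4.157/21.85) = -2.394  (GATA5)
log2(8.239/55.81) = -2.760  (ATF4)
log2(0.179/0.335) = -0.904  (PIK1)
log2(280.2/37.20) = 2.913  (CCN4)
log2(33.53/93.51) = -1.480  (NR6)
ATF4 is most strongly downregulated.

-2.760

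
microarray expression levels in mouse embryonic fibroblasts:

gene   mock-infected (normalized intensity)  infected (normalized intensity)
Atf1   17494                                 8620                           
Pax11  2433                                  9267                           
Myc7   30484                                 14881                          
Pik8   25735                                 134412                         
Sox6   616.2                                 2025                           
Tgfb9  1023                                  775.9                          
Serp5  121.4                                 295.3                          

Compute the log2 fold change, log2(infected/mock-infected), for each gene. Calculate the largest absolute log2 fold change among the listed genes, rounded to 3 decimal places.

log2(8620/17494) = -1.021  (Atf1)
log2(9267/2433) = 1.929  (Pax11)
log2(14881/30484) = -1.035  (Myc7)
log2(134412/25735) = 2.385  (Pik8)
log2(2025/616.2) = 1.716  (Sox6)
log2(775.9/1023) = -0.399  (Tgfb9)
log2(295.3/121.4) = 1.282  (Serp5)
The largest magnitude belongs to Pik8.

2.385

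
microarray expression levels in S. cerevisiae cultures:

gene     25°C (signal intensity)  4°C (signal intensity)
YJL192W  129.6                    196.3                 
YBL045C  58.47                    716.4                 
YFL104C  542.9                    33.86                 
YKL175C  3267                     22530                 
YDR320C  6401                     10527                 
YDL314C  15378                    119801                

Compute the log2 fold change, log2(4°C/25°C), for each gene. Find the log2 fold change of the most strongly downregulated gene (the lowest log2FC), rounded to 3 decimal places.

-4.003

log2(196.3/129.6) = 0.599  (YJL192W)
log2(716.4/58.47) = 3.615  (YBL045C)
log2(33.86/542.9) = -4.003  (YFL104C)
log2(22530/3267) = 2.786  (YKL175C)
log2(10527/6401) = 0.718  (YDR320C)
log2(119801/15378) = 2.962  (YDL314C)
YFL104C is most strongly downregulated.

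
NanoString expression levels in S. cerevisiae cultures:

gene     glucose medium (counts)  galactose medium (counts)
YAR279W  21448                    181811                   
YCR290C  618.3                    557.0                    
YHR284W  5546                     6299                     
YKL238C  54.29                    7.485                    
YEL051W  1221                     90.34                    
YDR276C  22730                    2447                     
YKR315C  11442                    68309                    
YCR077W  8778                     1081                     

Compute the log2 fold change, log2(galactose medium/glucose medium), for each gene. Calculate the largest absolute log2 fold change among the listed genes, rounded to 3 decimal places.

log2(181811/21448) = 3.084  (YAR279W)
log2(557.0/618.3) = -0.151  (YCR290C)
log2(6299/5546) = 0.184  (YHR284W)
log2(7.485/54.29) = -2.859  (YKL238C)
log2(90.34/1221) = -3.757  (YEL051W)
log2(2447/22730) = -3.216  (YDR276C)
log2(68309/11442) = 2.578  (YKR315C)
log2(1081/8778) = -3.022  (YCR077W)
The largest magnitude belongs to YEL051W.

3.757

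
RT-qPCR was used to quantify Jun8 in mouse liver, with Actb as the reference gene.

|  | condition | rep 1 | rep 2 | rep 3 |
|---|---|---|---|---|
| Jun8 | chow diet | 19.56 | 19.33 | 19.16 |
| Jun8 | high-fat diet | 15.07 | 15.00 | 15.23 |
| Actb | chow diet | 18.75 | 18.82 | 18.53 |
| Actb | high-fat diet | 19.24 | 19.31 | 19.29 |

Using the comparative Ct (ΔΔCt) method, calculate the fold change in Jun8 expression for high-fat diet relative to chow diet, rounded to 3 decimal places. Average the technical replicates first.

28.443

Mean Ct: Jun8 chow diet 19.350; Jun8 high-fat diet 15.100; Actb chow diet 18.700; Actb high-fat diet 19.280
ΔCt(chow diet) = 19.350 − 18.700 = 0.650
ΔCt(high-fat diet) = 15.100 − 19.280 = -4.180
ΔΔCt = -4.180 − 0.650 = -4.830
Fold change = 2^(−(-4.830)) = 2^4.830 = 28.4430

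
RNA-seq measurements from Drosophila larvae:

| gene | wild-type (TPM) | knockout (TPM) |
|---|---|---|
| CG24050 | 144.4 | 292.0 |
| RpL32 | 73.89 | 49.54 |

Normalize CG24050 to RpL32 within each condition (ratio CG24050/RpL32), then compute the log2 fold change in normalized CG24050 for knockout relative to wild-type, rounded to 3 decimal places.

CG24050/RpL32 (wild-type) = 144.4 / 73.89 = 1.9543
CG24050/RpL32 (knockout) = 292.0 / 49.54 = 5.8942
Fold change = 5.8942 / 1.9543 = 3.0161
log2(3.0161) = 1.5927

1.593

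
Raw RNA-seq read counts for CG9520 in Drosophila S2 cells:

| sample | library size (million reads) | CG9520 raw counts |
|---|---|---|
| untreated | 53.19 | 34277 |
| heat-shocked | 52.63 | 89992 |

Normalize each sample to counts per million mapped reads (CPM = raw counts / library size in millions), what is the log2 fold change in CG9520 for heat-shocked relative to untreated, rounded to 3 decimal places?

CPM(untreated) = 34277 / 53.19 = 644.4256
CPM(heat-shocked) = 89992 / 52.63 = 1709.8993
Fold change = 1709.8993 / 644.4256 = 2.65337
log2(2.65337) = 1.4078

1.408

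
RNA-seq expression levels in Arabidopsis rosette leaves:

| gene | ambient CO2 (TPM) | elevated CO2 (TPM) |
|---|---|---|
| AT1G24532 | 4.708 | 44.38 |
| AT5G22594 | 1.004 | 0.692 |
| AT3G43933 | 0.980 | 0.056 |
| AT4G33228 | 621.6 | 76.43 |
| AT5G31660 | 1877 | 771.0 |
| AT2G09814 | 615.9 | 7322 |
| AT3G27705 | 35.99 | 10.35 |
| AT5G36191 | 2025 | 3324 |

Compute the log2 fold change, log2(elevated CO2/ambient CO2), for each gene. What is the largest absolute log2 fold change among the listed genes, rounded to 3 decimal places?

4.129

log2(44.38/4.708) = 3.237  (AT1G24532)
log2(0.692/1.004) = -0.537  (AT5G22594)
log2(0.056/0.980) = -4.129  (AT3G43933)
log2(76.43/621.6) = -3.024  (AT4G33228)
log2(771.0/1877) = -1.284  (AT5G31660)
log2(7322/615.9) = 3.571  (AT2G09814)
log2(10.35/35.99) = -1.798  (AT3G27705)
log2(3324/2025) = 0.715  (AT5G36191)
The largest magnitude belongs to AT3G43933.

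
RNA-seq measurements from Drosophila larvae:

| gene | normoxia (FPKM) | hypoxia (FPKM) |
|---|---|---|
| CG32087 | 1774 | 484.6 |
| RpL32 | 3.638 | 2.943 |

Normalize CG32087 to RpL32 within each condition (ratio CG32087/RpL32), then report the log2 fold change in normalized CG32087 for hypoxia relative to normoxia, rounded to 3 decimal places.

-1.566

CG32087/RpL32 (normoxia) = 1774 / 3.638 = 487.63
CG32087/RpL32 (hypoxia) = 484.6 / 2.943 = 164.66
Fold change = 164.66 / 487.63 = 0.3377
log2(0.3377) = -1.5663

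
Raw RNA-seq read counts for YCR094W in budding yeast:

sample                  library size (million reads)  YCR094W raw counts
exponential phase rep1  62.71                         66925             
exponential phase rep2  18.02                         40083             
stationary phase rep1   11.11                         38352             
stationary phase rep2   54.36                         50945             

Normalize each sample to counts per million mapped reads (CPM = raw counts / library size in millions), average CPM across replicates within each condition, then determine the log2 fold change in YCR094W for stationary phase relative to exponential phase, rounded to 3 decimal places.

0.415

CPM(exponential phase rep1) = 66925 / 62.71 = 1067.2142
CPM(exponential phase rep2) = 40083 / 18.02 = 2224.3618
CPM(stationary phase rep1) = 38352 / 11.11 = 3452.0252
CPM(stationary phase rep2) = 50945 / 54.36 = 937.1781
mean CPM(exponential phase) = 1645.7880; mean CPM(stationary phase) = 2194.6016
Fold change = 2194.6016 / 1645.7880 = 1.33347
log2(1.33347) = 0.4152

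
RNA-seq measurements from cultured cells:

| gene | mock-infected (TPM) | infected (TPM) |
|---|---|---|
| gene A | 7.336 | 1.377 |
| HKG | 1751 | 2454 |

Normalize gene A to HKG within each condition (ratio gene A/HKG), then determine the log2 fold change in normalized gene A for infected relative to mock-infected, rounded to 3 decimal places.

gene A/HKG (mock-infected) = 7.336 / 1751 = 0.0041896
gene A/HKG (infected) = 1.377 / 2454 = 0.00056112
Fold change = 0.00056112 / 0.0041896 = 0.1339
log2(0.1339) = -2.9004

-2.900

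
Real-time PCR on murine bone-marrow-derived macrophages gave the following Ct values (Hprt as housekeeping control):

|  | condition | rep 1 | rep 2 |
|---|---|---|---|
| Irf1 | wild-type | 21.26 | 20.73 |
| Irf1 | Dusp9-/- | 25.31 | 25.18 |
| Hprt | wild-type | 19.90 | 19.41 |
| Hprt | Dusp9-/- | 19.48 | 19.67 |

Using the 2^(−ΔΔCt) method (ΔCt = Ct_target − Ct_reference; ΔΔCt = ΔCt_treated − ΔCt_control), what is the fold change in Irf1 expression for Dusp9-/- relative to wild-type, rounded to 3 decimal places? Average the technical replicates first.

Mean Ct: Irf1 wild-type 20.995; Irf1 Dusp9-/- 25.245; Hprt wild-type 19.655; Hprt Dusp9-/- 19.575
ΔCt(wild-type) = 20.995 − 19.655 = 1.340
ΔCt(Dusp9-/-) = 25.245 − 19.575 = 5.670
ΔΔCt = 5.670 − 1.340 = 4.330
Fold change = 2^(−4.330) = 0.0497

0.050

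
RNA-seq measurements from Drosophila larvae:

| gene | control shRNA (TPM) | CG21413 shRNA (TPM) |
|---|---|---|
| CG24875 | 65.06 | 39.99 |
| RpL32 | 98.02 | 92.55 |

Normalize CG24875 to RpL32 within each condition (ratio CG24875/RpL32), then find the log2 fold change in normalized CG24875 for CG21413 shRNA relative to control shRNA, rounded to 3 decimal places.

-0.619

CG24875/RpL32 (control shRNA) = 65.06 / 98.02 = 0.66374
CG24875/RpL32 (CG21413 shRNA) = 39.99 / 92.55 = 0.43209
Fold change = 0.43209 / 0.66374 = 0.6510
log2(0.6510) = -0.6193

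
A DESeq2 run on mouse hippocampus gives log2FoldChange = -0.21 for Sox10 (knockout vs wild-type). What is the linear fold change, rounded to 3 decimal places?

0.865

Fold change = 2^(-0.21) = 0.8645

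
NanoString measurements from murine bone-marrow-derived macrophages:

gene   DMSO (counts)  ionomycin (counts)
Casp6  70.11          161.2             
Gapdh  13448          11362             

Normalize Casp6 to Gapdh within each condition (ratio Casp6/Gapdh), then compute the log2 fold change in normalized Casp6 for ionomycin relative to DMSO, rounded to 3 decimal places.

Casp6/Gapdh (DMSO) = 70.11 / 13448 = 0.0052134
Casp6/Gapdh (ionomycin) = 161.2 / 11362 = 0.014188
Fold change = 0.014188 / 0.0052134 = 2.7214
log2(2.7214) = 1.4443

1.444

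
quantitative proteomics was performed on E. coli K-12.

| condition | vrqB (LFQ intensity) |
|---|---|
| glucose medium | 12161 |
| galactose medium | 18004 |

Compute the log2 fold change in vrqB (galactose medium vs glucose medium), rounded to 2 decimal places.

Fold change = 18004 / 12161 = 1.4805
log2(1.4805) = 0.566

0.57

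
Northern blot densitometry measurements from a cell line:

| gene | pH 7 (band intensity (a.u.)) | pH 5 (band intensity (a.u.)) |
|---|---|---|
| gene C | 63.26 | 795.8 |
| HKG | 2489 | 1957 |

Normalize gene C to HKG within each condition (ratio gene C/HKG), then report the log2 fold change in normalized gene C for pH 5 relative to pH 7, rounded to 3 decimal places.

4.000

gene C/HKG (pH 7) = 63.26 / 2489 = 0.025416
gene C/HKG (pH 5) = 795.8 / 1957 = 0.40664
Fold change = 0.40664 / 0.025416 = 15.9996
log2(15.9996) = 4.0000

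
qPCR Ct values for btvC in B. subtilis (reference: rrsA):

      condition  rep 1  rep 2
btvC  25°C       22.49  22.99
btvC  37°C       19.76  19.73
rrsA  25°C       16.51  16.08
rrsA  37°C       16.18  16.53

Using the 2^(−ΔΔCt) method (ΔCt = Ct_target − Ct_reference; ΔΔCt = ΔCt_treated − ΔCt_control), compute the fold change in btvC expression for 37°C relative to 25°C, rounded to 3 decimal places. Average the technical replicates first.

Mean Ct: btvC 25°C 22.740; btvC 37°C 19.745; rrsA 25°C 16.295; rrsA 37°C 16.355
ΔCt(25°C) = 22.740 − 16.295 = 6.445
ΔCt(37°C) = 19.745 − 16.355 = 3.390
ΔΔCt = 3.390 − 6.445 = -3.055
Fold change = 2^(−(-3.055)) = 2^3.055 = 8.3109

8.311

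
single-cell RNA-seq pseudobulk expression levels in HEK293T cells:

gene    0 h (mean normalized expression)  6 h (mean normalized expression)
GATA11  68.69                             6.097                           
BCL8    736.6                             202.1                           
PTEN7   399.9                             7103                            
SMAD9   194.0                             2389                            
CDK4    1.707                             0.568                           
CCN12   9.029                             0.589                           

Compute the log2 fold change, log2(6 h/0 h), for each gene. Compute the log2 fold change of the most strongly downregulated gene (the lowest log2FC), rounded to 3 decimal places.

-3.938

log2(6.097/68.69) = -3.494  (GATA11)
log2(202.1/736.6) = -1.866  (BCL8)
log2(7103/399.9) = 4.151  (PTEN7)
log2(2389/194.0) = 3.622  (SMAD9)
log2(0.568/1.707) = -1.588  (CDK4)
log2(0.589/9.029) = -3.938  (CCN12)
CCN12 is most strongly downregulated.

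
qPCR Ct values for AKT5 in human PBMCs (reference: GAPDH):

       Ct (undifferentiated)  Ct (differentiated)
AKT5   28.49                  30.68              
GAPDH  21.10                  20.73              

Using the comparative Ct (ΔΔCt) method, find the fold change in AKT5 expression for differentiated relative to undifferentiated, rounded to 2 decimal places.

ΔCt(undifferentiated) = 28.490 − 21.100 = 7.390
ΔCt(differentiated) = 30.680 − 20.730 = 9.950
ΔΔCt = 9.950 − 7.390 = 2.560
Fold change = 2^(−2.560) = 0.170

0.17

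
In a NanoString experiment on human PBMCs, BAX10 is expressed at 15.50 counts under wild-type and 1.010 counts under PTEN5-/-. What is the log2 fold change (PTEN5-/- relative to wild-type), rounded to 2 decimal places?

Fold change = 1.010 / 15.50 = 0.0652
log2(0.0652) = -3.940

-3.94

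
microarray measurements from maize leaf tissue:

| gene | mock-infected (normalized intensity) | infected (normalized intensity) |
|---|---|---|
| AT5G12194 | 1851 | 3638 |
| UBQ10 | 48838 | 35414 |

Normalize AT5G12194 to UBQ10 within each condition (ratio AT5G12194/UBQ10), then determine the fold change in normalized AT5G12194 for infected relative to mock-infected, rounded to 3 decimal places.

AT5G12194/UBQ10 (mock-infected) = 1851 / 48838 = 0.037901
AT5G12194/UBQ10 (infected) = 3638 / 35414 = 0.10273
Fold change = 0.10273 / 0.037901 = 2.7104

2.710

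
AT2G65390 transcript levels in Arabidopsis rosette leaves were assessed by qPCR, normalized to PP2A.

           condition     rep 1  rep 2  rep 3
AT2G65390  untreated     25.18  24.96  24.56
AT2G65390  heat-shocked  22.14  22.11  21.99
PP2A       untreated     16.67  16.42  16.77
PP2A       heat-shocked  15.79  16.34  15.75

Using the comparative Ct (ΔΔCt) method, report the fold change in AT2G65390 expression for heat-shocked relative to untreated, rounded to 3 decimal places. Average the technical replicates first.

Mean Ct: AT2G65390 untreated 24.900; AT2G65390 heat-shocked 22.080; PP2A untreated 16.620; PP2A heat-shocked 15.960
ΔCt(untreated) = 24.900 − 16.620 = 8.280
ΔCt(heat-shocked) = 22.080 − 15.960 = 6.120
ΔΔCt = 6.120 − 8.280 = -2.160
Fold change = 2^(−(-2.160)) = 2^2.160 = 4.4691

4.469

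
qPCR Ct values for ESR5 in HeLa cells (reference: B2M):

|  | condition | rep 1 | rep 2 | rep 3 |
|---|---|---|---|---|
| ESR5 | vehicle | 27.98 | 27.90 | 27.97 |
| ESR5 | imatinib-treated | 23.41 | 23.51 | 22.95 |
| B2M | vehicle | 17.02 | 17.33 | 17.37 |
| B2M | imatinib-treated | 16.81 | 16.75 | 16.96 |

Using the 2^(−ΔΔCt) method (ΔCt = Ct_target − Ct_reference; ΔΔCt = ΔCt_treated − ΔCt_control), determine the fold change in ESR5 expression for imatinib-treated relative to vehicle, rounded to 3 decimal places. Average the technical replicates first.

19.160

Mean Ct: ESR5 vehicle 27.950; ESR5 imatinib-treated 23.290; B2M vehicle 17.240; B2M imatinib-treated 16.840
ΔCt(vehicle) = 27.950 − 17.240 = 10.710
ΔCt(imatinib-treated) = 23.290 − 16.840 = 6.450
ΔΔCt = 6.450 − 10.710 = -4.260
Fold change = 2^(−(-4.260)) = 2^4.260 = 19.1597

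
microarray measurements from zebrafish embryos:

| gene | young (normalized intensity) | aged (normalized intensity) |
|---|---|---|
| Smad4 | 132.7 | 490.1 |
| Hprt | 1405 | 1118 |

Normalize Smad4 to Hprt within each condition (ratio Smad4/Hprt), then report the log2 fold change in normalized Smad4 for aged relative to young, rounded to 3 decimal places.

Smad4/Hprt (young) = 132.7 / 1405 = 0.094448
Smad4/Hprt (aged) = 490.1 / 1118 = 0.43837
Fold change = 0.43837 / 0.094448 = 4.6414
log2(4.6414) = 2.2146

2.215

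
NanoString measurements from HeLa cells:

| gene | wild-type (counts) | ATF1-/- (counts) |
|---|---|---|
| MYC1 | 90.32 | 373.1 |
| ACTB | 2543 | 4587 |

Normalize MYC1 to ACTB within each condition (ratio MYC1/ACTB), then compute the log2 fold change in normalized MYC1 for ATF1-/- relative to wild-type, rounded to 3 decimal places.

MYC1/ACTB (wild-type) = 90.32 / 2543 = 0.035517
MYC1/ACTB (ATF1-/-) = 373.1 / 4587 = 0.081339
Fold change = 0.081339 / 0.035517 = 2.2901
log2(2.2901) = 1.1954

1.195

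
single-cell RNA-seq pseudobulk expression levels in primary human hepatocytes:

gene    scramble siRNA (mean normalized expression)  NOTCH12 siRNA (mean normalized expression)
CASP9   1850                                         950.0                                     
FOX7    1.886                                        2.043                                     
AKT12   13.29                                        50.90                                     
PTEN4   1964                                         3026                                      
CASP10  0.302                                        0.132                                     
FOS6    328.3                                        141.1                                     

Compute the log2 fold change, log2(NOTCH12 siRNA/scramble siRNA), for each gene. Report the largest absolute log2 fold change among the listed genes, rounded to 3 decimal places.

1.937

log2(950.0/1850) = -0.962  (CASP9)
log2(2.043/1.886) = 0.115  (FOX7)
log2(50.90/13.29) = 1.937  (AKT12)
log2(3026/1964) = 0.624  (PTEN4)
log2(0.132/0.302) = -1.194  (CASP10)
log2(141.1/328.3) = -1.218  (FOS6)
The largest magnitude belongs to AKT12.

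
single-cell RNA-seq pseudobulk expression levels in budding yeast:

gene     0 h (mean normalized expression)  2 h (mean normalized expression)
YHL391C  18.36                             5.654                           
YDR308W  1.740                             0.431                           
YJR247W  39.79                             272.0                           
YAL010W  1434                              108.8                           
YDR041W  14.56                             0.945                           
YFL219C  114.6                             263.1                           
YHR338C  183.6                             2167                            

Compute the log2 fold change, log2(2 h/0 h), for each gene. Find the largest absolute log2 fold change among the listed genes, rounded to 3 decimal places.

3.946

log2(5.654/18.36) = -1.699  (YHL391C)
log2(0.431/1.740) = -2.013  (YDR308W)
log2(272.0/39.79) = 2.773  (YJR247W)
log2(108.8/1434) = -3.720  (YAL010W)
log2(0.945/14.56) = -3.946  (YDR041W)
log2(263.1/114.6) = 1.199  (YFL219C)
log2(2167/183.6) = 3.561  (YHR338C)
The largest magnitude belongs to YDR041W.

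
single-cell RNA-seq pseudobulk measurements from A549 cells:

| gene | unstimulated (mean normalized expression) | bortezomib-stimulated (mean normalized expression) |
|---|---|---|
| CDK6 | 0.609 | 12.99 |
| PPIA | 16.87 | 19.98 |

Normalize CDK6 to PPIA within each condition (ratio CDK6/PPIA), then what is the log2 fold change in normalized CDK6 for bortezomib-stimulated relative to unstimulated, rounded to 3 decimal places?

CDK6/PPIA (unstimulated) = 0.609 / 16.87 = 0.0361
CDK6/PPIA (bortezomib-stimulated) = 12.99 / 19.98 = 0.65015
Fold change = 0.65015 / 0.0361 = 18.0099
log2(18.0099) = 4.1707

4.171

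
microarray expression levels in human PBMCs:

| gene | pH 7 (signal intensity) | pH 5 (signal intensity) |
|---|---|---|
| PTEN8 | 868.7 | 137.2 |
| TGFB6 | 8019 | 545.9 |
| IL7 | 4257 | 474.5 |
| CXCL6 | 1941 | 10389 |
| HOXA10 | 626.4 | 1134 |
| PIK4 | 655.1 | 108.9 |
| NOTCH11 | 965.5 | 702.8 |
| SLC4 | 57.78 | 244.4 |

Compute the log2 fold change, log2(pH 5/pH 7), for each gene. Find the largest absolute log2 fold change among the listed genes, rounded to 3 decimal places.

3.877

log2(137.2/868.7) = -2.663  (PTEN8)
log2(545.9/8019) = -3.877  (TGFB6)
log2(474.5/4257) = -3.165  (IL7)
log2(10389/1941) = 2.420  (CXCL6)
log2(1134/626.4) = 0.856  (HOXA10)
log2(108.9/655.1) = -2.589  (PIK4)
log2(702.8/965.5) = -0.458  (NOTCH11)
log2(244.4/57.78) = 2.081  (SLC4)
The largest magnitude belongs to TGFB6.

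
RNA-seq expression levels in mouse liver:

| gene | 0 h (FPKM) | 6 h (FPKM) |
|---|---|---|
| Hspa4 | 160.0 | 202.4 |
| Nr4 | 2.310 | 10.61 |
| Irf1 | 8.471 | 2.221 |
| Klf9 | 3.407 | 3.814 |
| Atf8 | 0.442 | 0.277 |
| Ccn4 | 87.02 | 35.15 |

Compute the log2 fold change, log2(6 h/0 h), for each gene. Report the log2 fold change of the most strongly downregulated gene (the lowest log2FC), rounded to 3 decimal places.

-1.931

log2(202.4/160.0) = 0.339  (Hspa4)
log2(10.61/2.310) = 2.199  (Nr4)
log2(2.221/8.471) = -1.931  (Irf1)
log2(3.814/3.407) = 0.163  (Klf9)
log2(0.277/0.442) = -0.674  (Atf8)
log2(35.15/87.02) = -1.308  (Ccn4)
Irf1 is most strongly downregulated.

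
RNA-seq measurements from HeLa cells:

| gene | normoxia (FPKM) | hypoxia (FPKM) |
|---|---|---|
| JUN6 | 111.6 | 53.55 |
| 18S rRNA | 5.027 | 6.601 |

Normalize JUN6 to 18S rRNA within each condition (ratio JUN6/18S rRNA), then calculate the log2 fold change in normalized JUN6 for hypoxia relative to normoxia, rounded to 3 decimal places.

-1.452

JUN6/18S rRNA (normoxia) = 111.6 / 5.027 = 22.2
JUN6/18S rRNA (hypoxia) = 53.55 / 6.601 = 8.1124
Fold change = 8.1124 / 22.2 = 0.3654
log2(0.3654) = -1.4524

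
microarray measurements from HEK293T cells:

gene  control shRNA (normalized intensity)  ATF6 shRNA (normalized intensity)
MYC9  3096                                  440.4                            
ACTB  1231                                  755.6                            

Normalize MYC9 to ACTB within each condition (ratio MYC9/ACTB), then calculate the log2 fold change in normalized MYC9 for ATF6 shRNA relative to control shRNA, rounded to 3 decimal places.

-2.109

MYC9/ACTB (control shRNA) = 3096 / 1231 = 2.515
MYC9/ACTB (ATF6 shRNA) = 440.4 / 755.6 = 0.58285
Fold change = 0.58285 / 2.515 = 0.2317
log2(0.2317) = -2.1094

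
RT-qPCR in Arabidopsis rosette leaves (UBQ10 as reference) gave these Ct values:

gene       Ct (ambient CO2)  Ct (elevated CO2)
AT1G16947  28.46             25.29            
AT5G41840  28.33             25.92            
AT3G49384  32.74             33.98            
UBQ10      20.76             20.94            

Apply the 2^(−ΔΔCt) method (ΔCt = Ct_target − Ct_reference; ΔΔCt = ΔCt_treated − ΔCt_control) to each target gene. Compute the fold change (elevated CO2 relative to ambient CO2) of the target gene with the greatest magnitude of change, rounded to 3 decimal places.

AT1G16947: ΔΔCt = (25.29−20.94) − (28.46−20.76) = 4.35 − 7.70 = -3.35; fold change = 2^3.35 = 10.196
AT5G41840: ΔΔCt = (25.92−20.94) − (28.33−20.76) = 4.98 − 7.57 = -2.59; fold change = 2^2.59 = 6.021
AT3G49384: ΔΔCt = (33.98−20.94) − (32.74−20.76) = 13.04 − 11.98 = 1.06; fold change = 2^-1.06 = 0.480
AT1G16947 has the largest |ΔΔCt| = 3.35.

10.196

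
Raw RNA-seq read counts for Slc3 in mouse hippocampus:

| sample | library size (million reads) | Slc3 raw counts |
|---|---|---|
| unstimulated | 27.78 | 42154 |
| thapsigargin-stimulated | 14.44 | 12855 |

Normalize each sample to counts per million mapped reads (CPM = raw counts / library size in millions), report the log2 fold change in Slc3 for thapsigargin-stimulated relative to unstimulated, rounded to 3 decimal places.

-0.769

CPM(unstimulated) = 42154 / 27.78 = 1517.4226
CPM(thapsigargin-stimulated) = 12855 / 14.44 = 890.2355
Fold change = 890.2355 / 1517.4226 = 0.58668
log2(0.58668) = -0.7694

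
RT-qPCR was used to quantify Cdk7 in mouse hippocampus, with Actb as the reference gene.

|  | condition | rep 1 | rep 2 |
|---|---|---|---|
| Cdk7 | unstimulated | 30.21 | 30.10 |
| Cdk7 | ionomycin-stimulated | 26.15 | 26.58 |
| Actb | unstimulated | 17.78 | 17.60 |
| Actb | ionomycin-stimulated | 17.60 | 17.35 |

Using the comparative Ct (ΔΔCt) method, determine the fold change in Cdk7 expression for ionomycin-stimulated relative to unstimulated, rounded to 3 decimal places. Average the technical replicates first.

11.917

Mean Ct: Cdk7 unstimulated 30.155; Cdk7 ionomycin-stimulated 26.365; Actb unstimulated 17.690; Actb ionomycin-stimulated 17.475
ΔCt(unstimulated) = 30.155 − 17.690 = 12.465
ΔCt(ionomycin-stimulated) = 26.365 − 17.475 = 8.890
ΔΔCt = 8.890 − 12.465 = -3.575
Fold change = 2^(−(-3.575)) = 2^3.575 = 11.9174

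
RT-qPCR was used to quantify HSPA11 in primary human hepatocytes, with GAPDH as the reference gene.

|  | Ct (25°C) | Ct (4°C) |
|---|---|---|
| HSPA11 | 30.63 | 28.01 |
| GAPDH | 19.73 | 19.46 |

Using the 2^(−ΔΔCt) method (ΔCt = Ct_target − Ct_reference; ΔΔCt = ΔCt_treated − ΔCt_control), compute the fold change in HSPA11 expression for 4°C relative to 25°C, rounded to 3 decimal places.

5.098

ΔCt(25°C) = 30.630 − 19.730 = 10.900
ΔCt(4°C) = 28.010 − 19.460 = 8.550
ΔΔCt = 8.550 − 10.900 = -2.350
Fold change = 2^(−(-2.350)) = 2^2.350 = 5.0982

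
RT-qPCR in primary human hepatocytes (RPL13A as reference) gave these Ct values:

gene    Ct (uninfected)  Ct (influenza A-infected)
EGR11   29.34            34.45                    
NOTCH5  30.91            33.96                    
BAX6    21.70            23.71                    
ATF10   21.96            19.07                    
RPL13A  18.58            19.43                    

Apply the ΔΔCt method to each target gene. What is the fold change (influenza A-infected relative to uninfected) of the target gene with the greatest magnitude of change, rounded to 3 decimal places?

0.052

EGR11: ΔΔCt = (34.45−19.43) − (29.34−18.58) = 15.02 − 10.76 = 4.26; fold change = 2^-4.26 = 0.052
NOTCH5: ΔΔCt = (33.96−19.43) − (30.91−18.58) = 14.53 − 12.33 = 2.20; fold change = 2^-2.20 = 0.218
BAX6: ΔΔCt = (23.71−19.43) − (21.70−18.58) = 4.28 − 3.12 = 1.16; fold change = 2^-1.16 = 0.448
ATF10: ΔΔCt = (19.07−19.43) − (21.96−18.58) = -0.36 − 3.38 = -3.74; fold change = 2^3.74 = 13.361
EGR11 has the largest |ΔΔCt| = 4.26.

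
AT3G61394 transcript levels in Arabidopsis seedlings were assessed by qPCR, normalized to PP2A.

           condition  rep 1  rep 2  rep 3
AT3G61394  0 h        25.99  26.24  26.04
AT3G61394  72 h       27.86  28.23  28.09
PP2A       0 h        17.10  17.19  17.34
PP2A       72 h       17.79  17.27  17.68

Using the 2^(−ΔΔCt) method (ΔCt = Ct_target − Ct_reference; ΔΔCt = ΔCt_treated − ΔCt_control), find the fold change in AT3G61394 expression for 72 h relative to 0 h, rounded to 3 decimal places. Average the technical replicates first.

0.330

Mean Ct: AT3G61394 0 h 26.090; AT3G61394 72 h 28.060; PP2A 0 h 17.210; PP2A 72 h 17.580
ΔCt(0 h) = 26.090 − 17.210 = 8.880
ΔCt(72 h) = 28.060 − 17.580 = 10.480
ΔΔCt = 10.480 − 8.880 = 1.600
Fold change = 2^(−1.600) = 0.3299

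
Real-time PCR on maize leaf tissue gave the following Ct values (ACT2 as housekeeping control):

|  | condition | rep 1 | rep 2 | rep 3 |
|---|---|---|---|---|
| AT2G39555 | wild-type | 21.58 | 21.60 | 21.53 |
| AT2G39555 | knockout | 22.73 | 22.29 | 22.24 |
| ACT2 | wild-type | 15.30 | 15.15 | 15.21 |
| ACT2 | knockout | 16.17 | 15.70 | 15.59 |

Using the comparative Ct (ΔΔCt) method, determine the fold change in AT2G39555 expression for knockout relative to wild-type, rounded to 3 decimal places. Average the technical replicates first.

0.841

Mean Ct: AT2G39555 wild-type 21.570; AT2G39555 knockout 22.420; ACT2 wild-type 15.220; ACT2 knockout 15.820
ΔCt(wild-type) = 21.570 − 15.220 = 6.350
ΔCt(knockout) = 22.420 − 15.820 = 6.600
ΔΔCt = 6.600 − 6.350 = 0.250
Fold change = 2^(−0.250) = 0.8409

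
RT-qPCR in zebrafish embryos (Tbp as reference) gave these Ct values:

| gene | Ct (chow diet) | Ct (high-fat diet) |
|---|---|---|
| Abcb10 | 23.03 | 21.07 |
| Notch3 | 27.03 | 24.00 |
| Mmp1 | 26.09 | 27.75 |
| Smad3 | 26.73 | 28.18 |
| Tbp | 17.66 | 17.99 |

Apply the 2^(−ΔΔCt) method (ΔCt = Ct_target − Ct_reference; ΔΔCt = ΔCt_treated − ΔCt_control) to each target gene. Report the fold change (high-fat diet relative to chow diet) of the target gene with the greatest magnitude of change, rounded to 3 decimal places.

Abcb10: ΔΔCt = (21.07−17.99) − (23.03−17.66) = 3.08 − 5.37 = -2.29; fold change = 2^2.29 = 4.891
Notch3: ΔΔCt = (24.00−17.99) − (27.03−17.66) = 6.01 − 9.37 = -3.36; fold change = 2^3.36 = 10.267
Mmp1: ΔΔCt = (27.75−17.99) − (26.09−17.66) = 9.76 − 8.43 = 1.33; fold change = 2^-1.33 = 0.398
Smad3: ΔΔCt = (28.18−17.99) − (26.73−17.66) = 10.19 − 9.07 = 1.12; fold change = 2^-1.12 = 0.460
Notch3 has the largest |ΔΔCt| = 3.36.

10.267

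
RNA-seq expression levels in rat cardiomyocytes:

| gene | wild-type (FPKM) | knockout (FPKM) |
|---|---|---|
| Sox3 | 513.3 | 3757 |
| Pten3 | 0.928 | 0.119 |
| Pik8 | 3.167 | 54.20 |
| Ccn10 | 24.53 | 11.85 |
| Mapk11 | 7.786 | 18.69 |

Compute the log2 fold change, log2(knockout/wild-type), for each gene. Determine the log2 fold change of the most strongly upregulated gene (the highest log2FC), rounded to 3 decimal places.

log2(3757/513.3) = 2.872  (Sox3)
log2(0.119/0.928) = -2.963  (Pten3)
log2(54.20/3.167) = 4.097  (Pik8)
log2(11.85/24.53) = -1.050  (Ccn10)
log2(18.69/7.786) = 1.263  (Mapk11)
Pik8 is most strongly upregulated.

4.097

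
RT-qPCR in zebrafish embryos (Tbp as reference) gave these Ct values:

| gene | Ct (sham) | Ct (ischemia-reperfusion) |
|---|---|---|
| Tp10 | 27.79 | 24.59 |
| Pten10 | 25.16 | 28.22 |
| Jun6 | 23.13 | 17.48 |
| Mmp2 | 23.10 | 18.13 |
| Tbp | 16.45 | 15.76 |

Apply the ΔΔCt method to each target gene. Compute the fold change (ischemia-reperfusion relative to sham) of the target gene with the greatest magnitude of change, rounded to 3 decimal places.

31.125

Tp10: ΔΔCt = (24.59−15.76) − (27.79−16.45) = 8.83 − 11.34 = -2.51; fold change = 2^2.51 = 5.696
Pten10: ΔΔCt = (28.22−15.76) − (25.16−16.45) = 12.46 − 8.71 = 3.75; fold change = 2^-3.75 = 0.074
Jun6: ΔΔCt = (17.48−15.76) − (23.13−16.45) = 1.72 − 6.68 = -4.96; fold change = 2^4.96 = 31.125
Mmp2: ΔΔCt = (18.13−15.76) − (23.10−16.45) = 2.37 − 6.65 = -4.28; fold change = 2^4.28 = 19.427
Jun6 has the largest |ΔΔCt| = 4.96.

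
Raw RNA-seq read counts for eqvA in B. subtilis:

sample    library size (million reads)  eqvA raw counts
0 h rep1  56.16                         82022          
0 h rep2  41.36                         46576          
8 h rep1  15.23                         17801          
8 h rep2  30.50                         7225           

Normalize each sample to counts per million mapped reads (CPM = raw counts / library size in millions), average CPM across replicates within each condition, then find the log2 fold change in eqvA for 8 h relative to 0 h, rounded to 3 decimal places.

CPM(0 h rep1) = 82022 / 56.16 = 1460.5057
CPM(0 h rep2) = 46576 / 41.36 = 1126.1122
CPM(8 h rep1) = 17801 / 15.23 = 1168.8116
CPM(8 h rep2) = 7225 / 30.50 = 236.8852
mean CPM(0 h) = 1293.3089; mean CPM(8 h) = 702.8484
Fold change = 702.8484 / 1293.3089 = 0.54345
log2(0.54345) = -0.8798

-0.880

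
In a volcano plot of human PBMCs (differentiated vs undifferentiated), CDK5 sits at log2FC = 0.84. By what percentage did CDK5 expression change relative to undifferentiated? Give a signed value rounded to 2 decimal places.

Fold change = 2^(0.84) = 1.7901
Percent change = (FC − 1) × 100% = (1.7901 − 1) × 100 = 79.01%

79.01%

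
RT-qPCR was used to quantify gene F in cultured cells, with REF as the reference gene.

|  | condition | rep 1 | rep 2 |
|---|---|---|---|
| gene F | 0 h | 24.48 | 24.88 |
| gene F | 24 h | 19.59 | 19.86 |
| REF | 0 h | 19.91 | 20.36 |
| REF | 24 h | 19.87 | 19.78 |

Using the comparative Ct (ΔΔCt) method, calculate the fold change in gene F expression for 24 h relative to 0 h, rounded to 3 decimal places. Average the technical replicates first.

25.020

Mean Ct: gene F 0 h 24.680; gene F 24 h 19.725; REF 0 h 20.135; REF 24 h 19.825
ΔCt(0 h) = 24.680 − 20.135 = 4.545
ΔCt(24 h) = 19.725 − 19.825 = -0.100
ΔΔCt = -0.100 − 4.545 = -4.645
Fold change = 2^(−(-4.645)) = 2^4.645 = 25.0198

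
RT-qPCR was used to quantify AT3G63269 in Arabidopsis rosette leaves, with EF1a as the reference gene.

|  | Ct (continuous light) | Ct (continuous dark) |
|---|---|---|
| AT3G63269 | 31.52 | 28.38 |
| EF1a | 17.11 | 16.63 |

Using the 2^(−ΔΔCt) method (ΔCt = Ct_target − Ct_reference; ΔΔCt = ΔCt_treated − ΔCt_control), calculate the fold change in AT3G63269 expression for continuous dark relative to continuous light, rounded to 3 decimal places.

ΔCt(continuous light) = 31.520 − 17.110 = 14.410
ΔCt(continuous dark) = 28.380 − 16.630 = 11.750
ΔΔCt = 11.750 − 14.410 = -2.660
Fold change = 2^(−(-2.660)) = 2^2.660 = 6.3203

6.320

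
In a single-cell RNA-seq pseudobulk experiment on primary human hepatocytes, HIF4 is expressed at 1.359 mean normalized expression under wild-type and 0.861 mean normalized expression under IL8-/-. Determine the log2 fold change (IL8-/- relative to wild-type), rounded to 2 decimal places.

Fold change = 0.861 / 1.359 = 0.6336
log2(0.6336) = -0.658

-0.66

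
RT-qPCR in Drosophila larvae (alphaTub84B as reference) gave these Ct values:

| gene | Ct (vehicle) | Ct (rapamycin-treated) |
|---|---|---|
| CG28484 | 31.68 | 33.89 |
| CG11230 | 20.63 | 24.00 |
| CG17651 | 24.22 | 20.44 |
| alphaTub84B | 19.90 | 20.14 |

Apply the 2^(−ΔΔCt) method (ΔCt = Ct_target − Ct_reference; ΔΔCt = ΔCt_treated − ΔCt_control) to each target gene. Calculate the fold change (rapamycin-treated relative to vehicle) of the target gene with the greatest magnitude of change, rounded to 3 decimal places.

16.223

CG28484: ΔΔCt = (33.89−20.14) − (31.68−19.90) = 13.75 − 11.78 = 1.97; fold change = 2^-1.97 = 0.255
CG11230: ΔΔCt = (24.00−20.14) − (20.63−19.90) = 3.86 − 0.73 = 3.13; fold change = 2^-3.13 = 0.114
CG17651: ΔΔCt = (20.44−20.14) − (24.22−19.90) = 0.30 − 4.32 = -4.02; fold change = 2^4.02 = 16.223
CG17651 has the largest |ΔΔCt| = 4.02.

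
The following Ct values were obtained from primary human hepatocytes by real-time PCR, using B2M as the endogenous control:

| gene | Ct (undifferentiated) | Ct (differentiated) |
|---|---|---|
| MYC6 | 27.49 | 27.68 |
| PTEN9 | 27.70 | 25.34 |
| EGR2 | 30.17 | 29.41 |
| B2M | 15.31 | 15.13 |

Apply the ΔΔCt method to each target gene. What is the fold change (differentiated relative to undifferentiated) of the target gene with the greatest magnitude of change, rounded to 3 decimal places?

MYC6: ΔΔCt = (27.68−15.13) − (27.49−15.31) = 12.55 − 12.18 = 0.37; fold change = 2^-0.37 = 0.774
PTEN9: ΔΔCt = (25.34−15.13) − (27.70−15.31) = 10.21 − 12.39 = -2.18; fold change = 2^2.18 = 4.532
EGR2: ΔΔCt = (29.41−15.13) − (30.17−15.31) = 14.28 − 14.86 = -0.58; fold change = 2^0.58 = 1.495
PTEN9 has the largest |ΔΔCt| = 2.18.

4.532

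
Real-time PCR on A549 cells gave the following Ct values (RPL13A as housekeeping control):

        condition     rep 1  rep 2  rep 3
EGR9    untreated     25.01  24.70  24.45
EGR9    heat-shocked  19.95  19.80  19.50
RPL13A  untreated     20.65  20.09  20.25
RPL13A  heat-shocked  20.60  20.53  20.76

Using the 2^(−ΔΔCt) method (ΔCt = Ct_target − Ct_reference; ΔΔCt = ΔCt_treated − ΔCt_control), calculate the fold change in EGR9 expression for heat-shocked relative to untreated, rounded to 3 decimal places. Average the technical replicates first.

38.586

Mean Ct: EGR9 untreated 24.720; EGR9 heat-shocked 19.750; RPL13A untreated 20.330; RPL13A heat-shocked 20.630
ΔCt(untreated) = 24.720 − 20.330 = 4.390
ΔCt(heat-shocked) = 19.750 − 20.630 = -0.880
ΔΔCt = -0.880 − 4.390 = -5.270
Fold change = 2^(−(-5.270)) = 2^5.270 = 38.5859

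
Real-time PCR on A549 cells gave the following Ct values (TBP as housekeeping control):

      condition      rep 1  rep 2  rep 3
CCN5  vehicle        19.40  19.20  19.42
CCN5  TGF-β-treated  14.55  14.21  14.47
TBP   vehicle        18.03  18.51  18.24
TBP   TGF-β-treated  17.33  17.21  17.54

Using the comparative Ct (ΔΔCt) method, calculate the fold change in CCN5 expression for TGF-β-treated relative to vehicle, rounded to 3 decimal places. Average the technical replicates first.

16.336

Mean Ct: CCN5 vehicle 19.340; CCN5 TGF-β-treated 14.410; TBP vehicle 18.260; TBP TGF-β-treated 17.360
ΔCt(vehicle) = 19.340 − 18.260 = 1.080
ΔCt(TGF-β-treated) = 14.410 − 17.360 = -2.950
ΔΔCt = -2.950 − 1.080 = -4.030
Fold change = 2^(−(-4.030)) = 2^4.030 = 16.3362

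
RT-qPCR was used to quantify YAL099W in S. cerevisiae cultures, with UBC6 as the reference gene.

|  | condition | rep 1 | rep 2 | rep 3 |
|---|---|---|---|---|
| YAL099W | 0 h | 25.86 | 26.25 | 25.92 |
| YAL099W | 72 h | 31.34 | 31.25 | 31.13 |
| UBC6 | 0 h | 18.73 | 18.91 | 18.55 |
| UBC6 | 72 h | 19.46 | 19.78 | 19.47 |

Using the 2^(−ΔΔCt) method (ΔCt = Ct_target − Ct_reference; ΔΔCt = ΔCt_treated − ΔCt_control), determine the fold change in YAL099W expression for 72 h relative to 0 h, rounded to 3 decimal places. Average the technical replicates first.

Mean Ct: YAL099W 0 h 26.010; YAL099W 72 h 31.240; UBC6 0 h 18.730; UBC6 72 h 19.570
ΔCt(0 h) = 26.010 − 18.730 = 7.280
ΔCt(72 h) = 31.240 − 19.570 = 11.670
ΔΔCt = 11.670 − 7.280 = 4.390
Fold change = 2^(−4.390) = 0.0477

0.048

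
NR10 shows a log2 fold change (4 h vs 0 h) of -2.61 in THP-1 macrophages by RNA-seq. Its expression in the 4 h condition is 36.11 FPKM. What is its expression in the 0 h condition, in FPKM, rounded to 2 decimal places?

220.45

Fold change = 2^(-2.61) = 0.1638
0 h expression = 36.11 / 0.1638 = 220.45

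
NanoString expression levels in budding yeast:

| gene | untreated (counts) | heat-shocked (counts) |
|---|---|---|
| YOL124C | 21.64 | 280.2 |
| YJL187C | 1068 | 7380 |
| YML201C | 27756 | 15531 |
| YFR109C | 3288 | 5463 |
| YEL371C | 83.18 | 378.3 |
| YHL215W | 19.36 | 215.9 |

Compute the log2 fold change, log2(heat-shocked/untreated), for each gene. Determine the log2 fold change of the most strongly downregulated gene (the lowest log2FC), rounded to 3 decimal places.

log2(280.2/21.64) = 3.695  (YOL124C)
log2(7380/1068) = 2.789  (YJL187C)
log2(15531/27756) = -0.838  (YML201C)
log2(5463/3288) = 0.732  (YFR109C)
log2(378.3/83.18) = 2.185  (YEL371C)
log2(215.9/19.36) = 3.479  (YHL215W)
YML201C is most strongly downregulated.

-0.838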